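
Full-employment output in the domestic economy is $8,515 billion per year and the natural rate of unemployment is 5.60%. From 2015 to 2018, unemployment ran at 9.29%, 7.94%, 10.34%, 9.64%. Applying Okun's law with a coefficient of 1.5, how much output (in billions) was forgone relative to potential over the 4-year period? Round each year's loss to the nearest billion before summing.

$1,891 billion

Year 2015: gap = -1.5 × (9.29 - 5.6) = -5.535%, loss ≈ 8515 × 5.535/100 ≈ 471.
Year 2016: gap = -1.5 × (7.94 - 5.6) = -3.51%, loss ≈ 8515 × 3.51/100 ≈ 299.
Year 2017: gap = -1.5 × (10.34 - 5.6) = -7.11%, loss ≈ 8515 × 7.11/100 ≈ 605.
Year 2018: gap = -1.5 × (9.64 - 5.6) = -6.06%, loss ≈ 8515 × 6.06/100 ≈ 516.
Total lost output = 471 + 299 + 605 + 516 = 1891 billion.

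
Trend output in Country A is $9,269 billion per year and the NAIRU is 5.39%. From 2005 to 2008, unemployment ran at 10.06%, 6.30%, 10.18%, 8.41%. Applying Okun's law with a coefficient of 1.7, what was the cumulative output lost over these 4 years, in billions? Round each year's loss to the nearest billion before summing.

$2,110 billion

Year 2005: gap = -1.7 × (10.06 - 5.39) = -7.939%, loss ≈ 9269 × 7.939/100 ≈ 736.
Year 2006: gap = -1.7 × (6.3 - 5.39) = -1.547%, loss ≈ 9269 × 1.547/100 ≈ 143.
Year 2007: gap = -1.7 × (10.18 - 5.39) = -8.143%, loss ≈ 9269 × 8.143/100 ≈ 755.
Year 2008: gap = -1.7 × (8.41 - 5.39) = -5.134%, loss ≈ 9269 × 5.134/100 ≈ 476.
Total lost output = 736 + 143 + 755 + 476 = 2110 billion.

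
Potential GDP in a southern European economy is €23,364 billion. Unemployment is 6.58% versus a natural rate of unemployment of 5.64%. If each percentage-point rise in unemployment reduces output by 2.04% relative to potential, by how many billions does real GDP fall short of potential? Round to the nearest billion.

€448 billion

Output gap = -2.04 × (6.58 - 5.64) = -2.04 × 0.94 = -1.9176%.
Actual GDP ≈ 23364 × 0.980824 ≈ 22916 billion, so the shortfall is 23364 - 22916 = 448 billion.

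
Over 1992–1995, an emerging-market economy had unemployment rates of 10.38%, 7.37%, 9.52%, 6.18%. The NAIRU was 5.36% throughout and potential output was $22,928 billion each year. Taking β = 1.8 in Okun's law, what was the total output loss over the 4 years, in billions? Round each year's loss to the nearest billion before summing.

Year 1992: gap = -1.8 × (10.38 - 5.36) = -9.036%, loss ≈ 22928 × 9.036/100 ≈ 2072.
Year 1993: gap = -1.8 × (7.37 - 5.36) = -3.618%, loss ≈ 22928 × 3.618/100 ≈ 830.
Year 1994: gap = -1.8 × (9.52 - 5.36) = -7.488%, loss ≈ 22928 × 7.488/100 ≈ 1717.
Year 1995: gap = -1.8 × (6.18 - 5.36) = -1.476%, loss ≈ 22928 × 1.476/100 ≈ 338.
Total lost output = 2072 + 830 + 1717 + 338 = 4957 billion.

$4,957 billion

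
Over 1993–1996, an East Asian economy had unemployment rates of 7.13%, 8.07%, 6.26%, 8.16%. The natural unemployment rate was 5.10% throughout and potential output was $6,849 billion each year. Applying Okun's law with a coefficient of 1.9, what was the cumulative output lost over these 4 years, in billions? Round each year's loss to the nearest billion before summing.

$1,199 billion

Year 1993: gap = -1.9 × (7.13 - 5.1) = -3.857%, loss ≈ 6849 × 3.857/100 ≈ 264.
Year 1994: gap = -1.9 × (8.07 - 5.1) = -5.643%, loss ≈ 6849 × 5.643/100 ≈ 386.
Year 1995: gap = -1.9 × (6.26 - 5.1) = -2.204%, loss ≈ 6849 × 2.204/100 ≈ 151.
Year 1996: gap = -1.9 × (8.16 - 5.1) = -5.814%, loss ≈ 6849 × 5.814/100 ≈ 398.
Total lost output = 264 + 386 + 151 + 398 = 1199 billion.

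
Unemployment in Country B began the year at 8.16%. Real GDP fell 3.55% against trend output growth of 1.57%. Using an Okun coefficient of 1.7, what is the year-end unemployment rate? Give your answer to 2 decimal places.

Growth-rate Okun's law: g_Y = g_Y* - β × Δu, so Δu = (g_Y* - g_Y)/β.
Δu = (1.57 + 3.55)/1.7 = 5.12/1.7 = 3.01 percentage points.
Year-end unemployment = 8.16 + 3.01 = 11.17%.

11.17%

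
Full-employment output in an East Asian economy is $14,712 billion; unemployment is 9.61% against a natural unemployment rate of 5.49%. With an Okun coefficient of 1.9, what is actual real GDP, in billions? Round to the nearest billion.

$13,560 billion

Unemployment gap = 9.61 - 5.49 = 4.12 points, so the output gap is -1.9 × 4.12 = -7.828%.
Actual GDP = 14712 × (1 - 7.828/100) = 14712 × 0.92172 ≈ 13560 billion.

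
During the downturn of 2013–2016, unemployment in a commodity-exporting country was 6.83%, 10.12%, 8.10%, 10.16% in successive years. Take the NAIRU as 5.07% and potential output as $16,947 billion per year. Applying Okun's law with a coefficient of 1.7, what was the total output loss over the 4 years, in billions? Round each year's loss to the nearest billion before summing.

$4,301 billion

Year 2013: gap = -1.7 × (6.83 - 5.07) = -2.992%, loss ≈ 16947 × 2.992/100 ≈ 507.
Year 2014: gap = -1.7 × (10.12 - 5.07) = -8.585%, loss ≈ 16947 × 8.585/100 ≈ 1455.
Year 2015: gap = -1.7 × (8.1 - 5.07) = -5.151%, loss ≈ 16947 × 5.151/100 ≈ 873.
Year 2016: gap = -1.7 × (10.16 - 5.07) = -8.653%, loss ≈ 16947 × 8.653/100 ≈ 1466.
Total lost output = 507 + 1455 + 873 + 1466 = 4301 billion.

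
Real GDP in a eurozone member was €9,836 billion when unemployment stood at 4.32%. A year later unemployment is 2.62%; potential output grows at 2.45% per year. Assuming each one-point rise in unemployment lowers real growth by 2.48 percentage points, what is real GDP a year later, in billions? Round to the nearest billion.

Δu = 2.62 - 4.32 = -1.7 points.
Okun's law (growth form): g_Y = g_Y* - β × Δu = 2.45 - 2.48 × (-1.70) = 2.45 + 4.216 = 6.666%.
Real GDP in the next year = 9836 × (1 + 6.666/100) = 9836 × 1.06666 ≈ 10492 billion.

€10,492 billion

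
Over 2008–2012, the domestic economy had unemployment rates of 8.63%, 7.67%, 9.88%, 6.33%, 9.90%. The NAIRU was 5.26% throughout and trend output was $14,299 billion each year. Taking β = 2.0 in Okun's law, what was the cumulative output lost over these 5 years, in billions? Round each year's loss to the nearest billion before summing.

$4,607 billion

Year 2008: gap = -2.0 × (8.63 - 5.26) = -6.74%, loss ≈ 14299 × 6.74/100 ≈ 964.
Year 2009: gap = -2.0 × (7.67 - 5.26) = -4.82%, loss ≈ 14299 × 4.82/100 ≈ 689.
Year 2010: gap = -2.0 × (9.88 - 5.26) = -9.24%, loss ≈ 14299 × 9.24/100 ≈ 1321.
Year 2011: gap = -2.0 × (6.33 - 5.26) = -2.14%, loss ≈ 14299 × 2.14/100 ≈ 306.
Year 2012: gap = -2.0 × (9.9 - 5.26) = -9.28%, loss ≈ 14299 × 9.28/100 ≈ 1327.
Total lost output = 964 + 689 + 1321 + 306 + 1327 = 4607 billion.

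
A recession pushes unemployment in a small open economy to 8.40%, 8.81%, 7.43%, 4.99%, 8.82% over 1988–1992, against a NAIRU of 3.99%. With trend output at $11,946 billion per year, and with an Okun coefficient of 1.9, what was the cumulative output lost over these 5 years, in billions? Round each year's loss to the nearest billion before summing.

$4,199 billion

Year 1988: gap = -1.9 × (8.4 - 3.99) = -8.379%, loss ≈ 11946 × 8.379/100 ≈ 1001.
Year 1989: gap = -1.9 × (8.81 - 3.99) = -9.158%, loss ≈ 11946 × 9.158/100 ≈ 1094.
Year 1990: gap = -1.9 × (7.43 - 3.99) = -6.536%, loss ≈ 11946 × 6.536/100 ≈ 781.
Year 1991: gap = -1.9 × (4.99 - 3.99) = -1.9%, loss ≈ 11946 × 1.9/100 ≈ 227.
Year 1992: gap = -1.9 × (8.82 - 3.99) = -9.177%, loss ≈ 11946 × 9.177/100 ≈ 1096.
Total lost output = 1001 + 1094 + 781 + 227 + 1096 = 4199 billion.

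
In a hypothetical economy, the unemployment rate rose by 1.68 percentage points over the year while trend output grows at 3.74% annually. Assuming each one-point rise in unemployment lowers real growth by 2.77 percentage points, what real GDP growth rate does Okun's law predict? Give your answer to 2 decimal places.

Growth-rate Okun's law: g_Y = g_Y* - β × Δu.
g_Y = 3.74 - 2.77 × (1.68) = 3.74 - 4.6536 = -0.9136%, i.e. -0.91% to 2 d.p.

-0.91%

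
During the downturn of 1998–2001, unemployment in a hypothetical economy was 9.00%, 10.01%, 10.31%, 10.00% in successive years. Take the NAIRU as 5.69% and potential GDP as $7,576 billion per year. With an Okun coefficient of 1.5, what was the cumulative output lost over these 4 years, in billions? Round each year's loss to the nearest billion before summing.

$1,882 billion

Year 1998: gap = -1.5 × (9 - 5.69) = -4.965%, loss ≈ 7576 × 4.965/100 ≈ 376.
Year 1999: gap = -1.5 × (10.01 - 5.69) = -6.48%, loss ≈ 7576 × 6.48/100 ≈ 491.
Year 2000: gap = -1.5 × (10.31 - 5.69) = -6.93%, loss ≈ 7576 × 6.93/100 ≈ 525.
Year 2001: gap = -1.5 × (10 - 5.69) = -6.465%, loss ≈ 7576 × 6.465/100 ≈ 490.
Total lost output = 376 + 491 + 525 + 490 = 1882 billion.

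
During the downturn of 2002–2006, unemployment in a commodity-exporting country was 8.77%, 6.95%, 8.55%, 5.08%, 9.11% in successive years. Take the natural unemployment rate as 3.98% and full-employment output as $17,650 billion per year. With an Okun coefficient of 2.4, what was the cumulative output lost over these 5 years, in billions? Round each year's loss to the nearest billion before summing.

$7,862 billion

Year 2002: gap = -2.4 × (8.77 - 3.98) = -11.496%, loss ≈ 17650 × 11.496/100 ≈ 2029.
Year 2003: gap = -2.4 × (6.95 - 3.98) = -7.128%, loss ≈ 17650 × 7.128/100 ≈ 1258.
Year 2004: gap = -2.4 × (8.55 - 3.98) = -10.968%, loss ≈ 17650 × 10.968/100 ≈ 1936.
Year 2005: gap = -2.4 × (5.08 - 3.98) = -2.64%, loss ≈ 17650 × 2.64/100 ≈ 466.
Year 2006: gap = -2.4 × (9.11 - 3.98) = -12.312%, loss ≈ 17650 × 12.312/100 ≈ 2173.
Total lost output = 2029 + 1258 + 1936 + 466 + 2173 = 7862 billion.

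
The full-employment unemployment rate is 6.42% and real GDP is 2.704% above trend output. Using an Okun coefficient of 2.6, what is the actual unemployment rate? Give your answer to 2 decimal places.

From Okun's law, u - u* = -(output gap)/β = -(2.704)/2.6 = -1.04 points.
So u = 6.42 - 1.04 = 5.38%.

5.38%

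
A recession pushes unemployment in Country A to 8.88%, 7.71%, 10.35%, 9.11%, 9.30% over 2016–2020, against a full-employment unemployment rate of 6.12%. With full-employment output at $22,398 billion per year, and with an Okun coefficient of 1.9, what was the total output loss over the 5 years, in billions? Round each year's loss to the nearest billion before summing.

Year 2016: gap = -1.9 × (8.88 - 6.12) = -5.244%, loss ≈ 22398 × 5.244/100 ≈ 1175.
Year 2017: gap = -1.9 × (7.71 - 6.12) = -3.021%, loss ≈ 22398 × 3.021/100 ≈ 677.
Year 2018: gap = -1.9 × (10.35 - 6.12) = -8.037%, loss ≈ 22398 × 8.037/100 ≈ 1800.
Year 2019: gap = -1.9 × (9.11 - 6.12) = -5.681%, loss ≈ 22398 × 5.681/100 ≈ 1272.
Year 2020: gap = -1.9 × (9.3 - 6.12) = -6.042%, loss ≈ 22398 × 6.042/100 ≈ 1353.
Total lost output = 1175 + 677 + 1800 + 1272 + 1353 = 6277 billion.

$6,277 billion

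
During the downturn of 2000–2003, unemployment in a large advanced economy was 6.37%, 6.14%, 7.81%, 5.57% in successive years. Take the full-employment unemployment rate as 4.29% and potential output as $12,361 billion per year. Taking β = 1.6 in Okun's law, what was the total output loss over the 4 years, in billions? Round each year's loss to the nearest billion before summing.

Year 2000: gap = -1.6 × (6.37 - 4.29) = -3.328%, loss ≈ 12361 × 3.328/100 ≈ 411.
Year 2001: gap = -1.6 × (6.14 - 4.29) = -2.96%, loss ≈ 12361 × 2.96/100 ≈ 366.
Year 2002: gap = -1.6 × (7.81 - 4.29) = -5.632%, loss ≈ 12361 × 5.632/100 ≈ 696.
Year 2003: gap = -1.6 × (5.57 - 4.29) = -2.048%, loss ≈ 12361 × 2.048/100 ≈ 253.
Total lost output = 411 + 366 + 696 + 253 = 1726 billion.

$1,726 billion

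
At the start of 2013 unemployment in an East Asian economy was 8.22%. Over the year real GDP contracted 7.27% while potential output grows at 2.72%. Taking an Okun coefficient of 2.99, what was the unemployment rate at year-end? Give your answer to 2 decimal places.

11.56%

Growth-rate Okun's law: g_Y = g_Y* - β × Δu, so Δu = (g_Y* - g_Y)/β.
Δu = (2.72 + 7.27)/2.99 = 9.99/2.99 = 3.34 percentage points.
Year-end unemployment = 8.22 + 3.34 = 11.56%.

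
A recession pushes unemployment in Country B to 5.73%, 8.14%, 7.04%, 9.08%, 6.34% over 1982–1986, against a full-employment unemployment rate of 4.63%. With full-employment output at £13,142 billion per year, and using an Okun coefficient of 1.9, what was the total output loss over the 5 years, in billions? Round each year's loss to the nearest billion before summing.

£3,291 billion

Year 1982: gap = -1.9 × (5.73 - 4.63) = -2.09%, loss ≈ 13142 × 2.09/100 ≈ 275.
Year 1983: gap = -1.9 × (8.14 - 4.63) = -6.669%, loss ≈ 13142 × 6.669/100 ≈ 876.
Year 1984: gap = -1.9 × (7.04 - 4.63) = -4.579%, loss ≈ 13142 × 4.579/100 ≈ 602.
Year 1985: gap = -1.9 × (9.08 - 4.63) = -8.455%, loss ≈ 13142 × 8.455/100 ≈ 1111.
Year 1986: gap = -1.9 × (6.34 - 4.63) = -3.249%, loss ≈ 13142 × 3.249/100 ≈ 427.
Total lost output = 275 + 876 + 602 + 1111 + 427 = 3291 billion.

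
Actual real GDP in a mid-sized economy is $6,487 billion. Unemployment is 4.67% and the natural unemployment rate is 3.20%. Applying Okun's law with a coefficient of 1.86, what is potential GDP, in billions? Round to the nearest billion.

Unemployment gap = 4.67 - 3.2 = 1.47 points, so output gap = -1.86 × 1.47 = -2.7342%.
Since Y = Y* × (1 + gap/100), Y* = 6487/0.972658 ≈ 6669 billion.

$6,669 billion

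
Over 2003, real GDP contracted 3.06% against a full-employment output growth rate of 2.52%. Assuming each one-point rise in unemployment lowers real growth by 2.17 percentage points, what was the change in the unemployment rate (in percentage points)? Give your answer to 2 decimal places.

Growth-rate Okun's law: g_Y = g_Y* - β × Δu, so Δu = (g_Y* - g_Y)/β.
Δu = (2.52 + 3.06)/2.17 = 5.58/2.17 = 2.57 percentage points.

2.57 percentage points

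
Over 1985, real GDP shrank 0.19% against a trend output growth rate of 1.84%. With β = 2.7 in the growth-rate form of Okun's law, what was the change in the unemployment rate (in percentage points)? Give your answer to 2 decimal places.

Growth-rate Okun's law: g_Y = g_Y* - β × Δu, so Δu = (g_Y* - g_Y)/β.
Δu = (1.84 + 0.19)/2.7 = 2.03/2.7 = 0.75 percentage points.

0.75 percentage points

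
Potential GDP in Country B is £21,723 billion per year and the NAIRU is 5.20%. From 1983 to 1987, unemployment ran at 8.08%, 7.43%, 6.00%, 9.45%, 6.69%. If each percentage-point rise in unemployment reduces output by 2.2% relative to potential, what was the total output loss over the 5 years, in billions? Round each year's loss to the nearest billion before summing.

Year 1983: gap = -2.2 × (8.08 - 5.2) = -6.336%, loss ≈ 21723 × 6.336/100 ≈ 1376.
Year 1984: gap = -2.2 × (7.43 - 5.2) = -4.906%, loss ≈ 21723 × 4.906/100 ≈ 1066.
Year 1985: gap = -2.2 × (6 - 5.2) = -1.76%, loss ≈ 21723 × 1.76/100 ≈ 382.
Year 1986: gap = -2.2 × (9.45 - 5.2) = -9.35%, loss ≈ 21723 × 9.35/100 ≈ 2031.
Year 1987: gap = -2.2 × (6.69 - 5.2) = -3.278%, loss ≈ 21723 × 3.278/100 ≈ 712.
Total lost output = 1376 + 1066 + 382 + 2031 + 712 = 5567 billion.

£5,567 billion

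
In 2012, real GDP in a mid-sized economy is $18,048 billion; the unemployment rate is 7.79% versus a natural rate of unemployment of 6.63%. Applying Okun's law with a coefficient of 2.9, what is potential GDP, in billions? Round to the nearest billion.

$18,676 billion

Unemployment gap = 7.79 - 6.63 = 1.16 points, so output gap = -2.9 × 1.16 = -3.364%.
Since Y = Y* × (1 + gap/100), Y* = 18048/0.96636 ≈ 18676 billion.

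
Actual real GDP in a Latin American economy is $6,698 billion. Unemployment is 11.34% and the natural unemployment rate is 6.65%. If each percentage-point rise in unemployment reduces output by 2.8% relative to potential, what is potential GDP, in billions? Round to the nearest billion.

$7,711 billion

Unemployment gap = 11.34 - 6.65 = 4.69 points, so output gap = -2.8 × 4.69 = -13.132%.
Since Y = Y* × (1 + gap/100), Y* = 6698/0.86868 ≈ 7711 billion.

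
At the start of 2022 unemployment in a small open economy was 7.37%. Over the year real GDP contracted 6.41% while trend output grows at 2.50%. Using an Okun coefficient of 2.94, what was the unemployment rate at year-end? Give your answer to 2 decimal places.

Growth-rate Okun's law: g_Y = g_Y* - β × Δu, so Δu = (g_Y* - g_Y)/β.
Δu = (2.5 + 6.41)/2.94 = 8.91/2.94 = 3.03 percentage points.
Year-end unemployment = 7.37 + 3.03 = 10.40%.

10.40%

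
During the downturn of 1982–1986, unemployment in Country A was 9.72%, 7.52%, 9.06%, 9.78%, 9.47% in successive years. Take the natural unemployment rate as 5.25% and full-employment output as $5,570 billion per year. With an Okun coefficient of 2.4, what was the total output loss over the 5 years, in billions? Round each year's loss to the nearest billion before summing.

$2,580 billion

Year 1982: gap = -2.4 × (9.72 - 5.25) = -10.728%, loss ≈ 5570 × 10.728/100 ≈ 598.
Year 1983: gap = -2.4 × (7.52 - 5.25) = -5.448%, loss ≈ 5570 × 5.448/100 ≈ 303.
Year 1984: gap = -2.4 × (9.06 - 5.25) = -9.144%, loss ≈ 5570 × 9.144/100 ≈ 509.
Year 1985: gap = -2.4 × (9.78 - 5.25) = -10.872%, loss ≈ 5570 × 10.872/100 ≈ 606.
Year 1986: gap = -2.4 × (9.47 - 5.25) = -10.128%, loss ≈ 5570 × 10.128/100 ≈ 564.
Total lost output = 598 + 303 + 509 + 606 + 564 = 2580 billion.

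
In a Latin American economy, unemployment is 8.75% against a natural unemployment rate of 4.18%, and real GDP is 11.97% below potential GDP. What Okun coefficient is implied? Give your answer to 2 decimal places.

Okun's law: output gap = -β × (u - u*).
-11.97 = -β × (8.75 - 4.18) = -β × 4.57, so β = 11.97/4.57 = 2.62.

β ≈ 2.62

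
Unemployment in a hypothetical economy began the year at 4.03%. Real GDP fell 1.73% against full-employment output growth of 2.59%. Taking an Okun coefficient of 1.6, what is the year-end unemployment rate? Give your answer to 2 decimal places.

6.73%

Growth-rate Okun's law: g_Y = g_Y* - β × Δu, so Δu = (g_Y* - g_Y)/β.
Δu = (2.59 + 1.73)/1.6 = 4.32/1.6 = 2.70 percentage points.
Year-end unemployment = 4.03 + 2.7 = 6.73%.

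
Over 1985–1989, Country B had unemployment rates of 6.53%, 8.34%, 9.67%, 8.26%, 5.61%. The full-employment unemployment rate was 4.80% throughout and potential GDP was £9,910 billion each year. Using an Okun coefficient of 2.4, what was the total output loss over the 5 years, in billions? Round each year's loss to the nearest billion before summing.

£3,427 billion

Year 1985: gap = -2.4 × (6.53 - 4.8) = -4.152%, loss ≈ 9910 × 4.152/100 ≈ 411.
Year 1986: gap = -2.4 × (8.34 - 4.8) = -8.496%, loss ≈ 9910 × 8.496/100 ≈ 842.
Year 1987: gap = -2.4 × (9.67 - 4.8) = -11.688%, loss ≈ 9910 × 11.688/100 ≈ 1158.
Year 1988: gap = -2.4 × (8.26 - 4.8) = -8.304%, loss ≈ 9910 × 8.304/100 ≈ 823.
Year 1989: gap = -2.4 × (5.61 - 4.8) = -1.944%, loss ≈ 9910 × 1.944/100 ≈ 193.
Total lost output = 411 + 842 + 1158 + 823 + 193 = 3427 billion.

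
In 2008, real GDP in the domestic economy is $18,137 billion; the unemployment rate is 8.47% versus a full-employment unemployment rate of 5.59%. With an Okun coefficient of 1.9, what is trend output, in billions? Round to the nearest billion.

$19,187 billion

Unemployment gap = 8.47 - 5.59 = 2.88 points, so output gap = -1.9 × 2.88 = -5.472%.
Since Y = Y* × (1 + gap/100), Y* = 18137/0.94528 ≈ 19187 billion.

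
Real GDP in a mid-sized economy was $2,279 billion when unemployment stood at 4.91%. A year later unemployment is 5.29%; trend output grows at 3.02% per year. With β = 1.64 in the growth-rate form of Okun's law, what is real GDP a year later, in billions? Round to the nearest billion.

$2,334 billion

Δu = 5.29 - 4.91 = 0.38 points.
Okun's law (growth form): g_Y = g_Y* - β × Δu = 3.02 - 1.64 × (0.38) = 3.02 - 0.6232 = 2.3968%.
Real GDP in the next year = 2279 × (1 + 2.3968/100) = 2279 × 1.023968 ≈ 2334 billion.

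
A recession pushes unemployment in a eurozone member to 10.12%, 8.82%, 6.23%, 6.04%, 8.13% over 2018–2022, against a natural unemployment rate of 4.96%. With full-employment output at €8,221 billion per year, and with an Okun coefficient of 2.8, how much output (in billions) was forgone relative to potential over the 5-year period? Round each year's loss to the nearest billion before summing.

€3,348 billion

Year 2018: gap = -2.8 × (10.12 - 4.96) = -14.448%, loss ≈ 8221 × 14.448/100 ≈ 1188.
Year 2019: gap = -2.8 × (8.82 - 4.96) = -10.808%, loss ≈ 8221 × 10.808/100 ≈ 889.
Year 2020: gap = -2.8 × (6.23 - 4.96) = -3.556%, loss ≈ 8221 × 3.556/100 ≈ 292.
Year 2021: gap = -2.8 × (6.04 - 4.96) = -3.024%, loss ≈ 8221 × 3.024/100 ≈ 249.
Year 2022: gap = -2.8 × (8.13 - 4.96) = -8.876%, loss ≈ 8221 × 8.876/100 ≈ 730.
Total lost output = 1188 + 889 + 292 + 249 + 730 = 3348 billion.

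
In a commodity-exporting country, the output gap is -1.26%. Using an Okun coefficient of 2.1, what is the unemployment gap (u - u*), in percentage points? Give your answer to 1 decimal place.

Okun's law: output gap = -β × (u - u*), so u - u* = -(output gap)/β.
u - u* = -(-1.26)/2.1 = 0.6 percentage points.

0.6 percentage points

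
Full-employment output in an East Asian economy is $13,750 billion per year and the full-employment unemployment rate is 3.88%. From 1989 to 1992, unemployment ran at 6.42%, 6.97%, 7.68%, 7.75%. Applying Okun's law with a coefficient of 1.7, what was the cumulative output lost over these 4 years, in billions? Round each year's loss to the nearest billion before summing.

Year 1989: gap = -1.7 × (6.42 - 3.88) = -4.318%, loss ≈ 13750 × 4.318/100 ≈ 594.
Year 1990: gap = -1.7 × (6.97 - 3.88) = -5.253%, loss ≈ 13750 × 5.253/100 ≈ 722.
Year 1991: gap = -1.7 × (7.68 - 3.88) = -6.46%, loss ≈ 13750 × 6.46/100 ≈ 888.
Year 1992: gap = -1.7 × (7.75 - 3.88) = -6.579%, loss ≈ 13750 × 6.579/100 ≈ 905.
Total lost output = 594 + 722 + 888 + 905 = 3109 billion.

$3,109 billion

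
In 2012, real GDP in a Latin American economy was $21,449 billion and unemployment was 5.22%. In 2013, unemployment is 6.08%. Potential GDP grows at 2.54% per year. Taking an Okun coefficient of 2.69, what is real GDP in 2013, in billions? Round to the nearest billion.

Δu = 6.08 - 5.22 = 0.86 points.
Okun's law (growth form): g_Y = g_Y* - β × Δu = 2.54 - 2.69 × (0.86) = 2.54 - 2.3134 = 0.2266%.
Real GDP in the next year = 21449 × (1 + 0.2266/100) = 21449 × 1.002266 ≈ 21498 billion.

$21,498 billion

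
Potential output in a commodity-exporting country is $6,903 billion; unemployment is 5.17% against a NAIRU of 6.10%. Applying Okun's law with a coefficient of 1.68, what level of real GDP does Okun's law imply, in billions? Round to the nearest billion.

$7,011 billion

Unemployment gap = 5.17 - 6.1 = -0.93 points, so the output gap is -1.68 × (-0.93) = 1.5624%.
Actual GDP = 6903 × (1 + 1.5624/100) = 6903 × 1.015624 ≈ 7011 billion.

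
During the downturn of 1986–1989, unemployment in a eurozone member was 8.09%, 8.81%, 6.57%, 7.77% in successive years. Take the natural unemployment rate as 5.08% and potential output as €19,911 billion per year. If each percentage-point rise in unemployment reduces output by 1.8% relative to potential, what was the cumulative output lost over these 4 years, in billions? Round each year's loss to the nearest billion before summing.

€3,914 billion

Year 1986: gap = -1.8 × (8.09 - 5.08) = -5.418%, loss ≈ 19911 × 5.418/100 ≈ 1079.
Year 1987: gap = -1.8 × (8.81 - 5.08) = -6.714%, loss ≈ 19911 × 6.714/100 ≈ 1337.
Year 1988: gap = -1.8 × (6.57 - 5.08) = -2.682%, loss ≈ 19911 × 2.682/100 ≈ 534.
Year 1989: gap = -1.8 × (7.77 - 5.08) = -4.842%, loss ≈ 19911 × 4.842/100 ≈ 964.
Total lost output = 1079 + 1337 + 534 + 964 = 3914 billion.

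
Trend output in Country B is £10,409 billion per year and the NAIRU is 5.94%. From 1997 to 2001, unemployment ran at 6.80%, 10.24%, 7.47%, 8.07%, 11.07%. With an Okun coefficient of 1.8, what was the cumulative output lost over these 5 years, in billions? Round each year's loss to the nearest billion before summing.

£2,614 billion

Year 1997: gap = -1.8 × (6.8 - 5.94) = -1.548%, loss ≈ 10409 × 1.548/100 ≈ 161.
Year 1998: gap = -1.8 × (10.24 - 5.94) = -7.74%, loss ≈ 10409 × 7.74/100 ≈ 806.
Year 1999: gap = -1.8 × (7.47 - 5.94) = -2.754%, loss ≈ 10409 × 2.754/100 ≈ 287.
Year 2000: gap = -1.8 × (8.07 - 5.94) = -3.834%, loss ≈ 10409 × 3.834/100 ≈ 399.
Year 2001: gap = -1.8 × (11.07 - 5.94) = -9.234%, loss ≈ 10409 × 9.234/100 ≈ 961.
Total lost output = 161 + 806 + 287 + 399 + 961 = 2614 billion.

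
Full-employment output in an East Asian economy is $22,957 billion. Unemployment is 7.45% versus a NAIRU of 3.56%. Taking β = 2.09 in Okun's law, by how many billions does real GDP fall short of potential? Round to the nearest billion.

Output gap = -2.09 × (7.45 - 3.56) = -2.09 × 3.89 = -8.1301%.
Actual GDP ≈ 22957 × 0.918699 ≈ 21091 billion, so the shortfall is 22957 - 21091 = 1866 billion.

$1,866 billion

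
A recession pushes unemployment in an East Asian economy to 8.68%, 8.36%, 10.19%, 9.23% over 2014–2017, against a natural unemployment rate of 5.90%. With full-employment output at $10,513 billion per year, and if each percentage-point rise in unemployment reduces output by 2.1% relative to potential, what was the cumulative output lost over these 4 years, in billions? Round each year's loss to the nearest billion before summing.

Year 2014: gap = -2.1 × (8.68 - 5.9) = -5.838%, loss ≈ 10513 × 5.838/100 ≈ 614.
Year 2015: gap = -2.1 × (8.36 - 5.9) = -5.166%, loss ≈ 10513 × 5.166/100 ≈ 543.
Year 2016: gap = -2.1 × (10.19 - 5.9) = -9.009%, loss ≈ 10513 × 9.009/100 ≈ 947.
Year 2017: gap = -2.1 × (9.23 - 5.9) = -6.993%, loss ≈ 10513 × 6.993/100 ≈ 735.
Total lost output = 614 + 543 + 947 + 735 = 2839 billion.

$2,839 billion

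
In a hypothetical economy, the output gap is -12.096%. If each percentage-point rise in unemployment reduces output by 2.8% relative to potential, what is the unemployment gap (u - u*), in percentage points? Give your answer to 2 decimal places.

Okun's law: output gap = -β × (u - u*), so u - u* = -(output gap)/β.
u - u* = -(-12.096)/2.8 = 4.32 percentage points.

4.32 percentage points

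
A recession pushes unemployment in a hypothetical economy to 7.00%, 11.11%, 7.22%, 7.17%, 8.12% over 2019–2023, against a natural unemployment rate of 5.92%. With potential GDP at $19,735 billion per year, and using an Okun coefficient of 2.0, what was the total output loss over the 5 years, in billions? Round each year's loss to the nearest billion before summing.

$4,348 billion

Year 2019: gap = -2.0 × (7 - 5.92) = -2.16%, loss ≈ 19735 × 2.16/100 ≈ 426.
Year 2020: gap = -2.0 × (11.11 - 5.92) = -10.38%, loss ≈ 19735 × 10.38/100 ≈ 2048.
Year 2021: gap = -2.0 × (7.22 - 5.92) = -2.6%, loss ≈ 19735 × 2.6/100 ≈ 513.
Year 2022: gap = -2.0 × (7.17 - 5.92) = -2.5%, loss ≈ 19735 × 2.5/100 ≈ 493.
Year 2023: gap = -2.0 × (8.12 - 5.92) = -4.4%, loss ≈ 19735 × 4.4/100 ≈ 868.
Total lost output = 426 + 2048 + 513 + 493 + 868 = 4348 billion.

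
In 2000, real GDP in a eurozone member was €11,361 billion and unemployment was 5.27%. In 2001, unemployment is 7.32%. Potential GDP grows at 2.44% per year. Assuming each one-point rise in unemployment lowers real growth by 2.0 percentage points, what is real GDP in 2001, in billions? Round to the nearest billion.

€11,172 billion

Δu = 7.32 - 5.27 = 2.05 points.
Okun's law (growth form): g_Y = g_Y* - β × Δu = 2.44 - 2.0 × (2.05) = 2.44 - 4.1 = -1.66%.
Real GDP in the next year = 11361 × (1 - 1.66/100) = 11361 × 0.9834 ≈ 11172 billion.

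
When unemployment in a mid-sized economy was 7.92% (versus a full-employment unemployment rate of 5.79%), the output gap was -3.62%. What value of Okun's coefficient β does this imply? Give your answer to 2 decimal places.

β ≈ 1.70

Okun's law: output gap = -β × (u - u*).
-3.62 = -β × (7.92 - 5.79) = -β × 2.13, so β = 3.62/2.13 = 1.70.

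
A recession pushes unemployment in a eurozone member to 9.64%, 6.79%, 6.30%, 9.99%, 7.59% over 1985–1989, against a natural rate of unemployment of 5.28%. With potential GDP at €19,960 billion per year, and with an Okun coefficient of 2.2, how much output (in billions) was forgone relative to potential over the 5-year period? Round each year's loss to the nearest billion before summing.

€6,108 billion

Year 1985: gap = -2.2 × (9.64 - 5.28) = -9.592%, loss ≈ 19960 × 9.592/100 ≈ 1915.
Year 1986: gap = -2.2 × (6.79 - 5.28) = -3.322%, loss ≈ 19960 × 3.322/100 ≈ 663.
Year 1987: gap = -2.2 × (6.3 - 5.28) = -2.244%, loss ≈ 19960 × 2.244/100 ≈ 448.
Year 1988: gap = -2.2 × (9.99 - 5.28) = -10.362%, loss ≈ 19960 × 10.362/100 ≈ 2068.
Year 1989: gap = -2.2 × (7.59 - 5.28) = -5.082%, loss ≈ 19960 × 5.082/100 ≈ 1014.
Total lost output = 1915 + 663 + 448 + 2068 + 1014 = 6108 billion.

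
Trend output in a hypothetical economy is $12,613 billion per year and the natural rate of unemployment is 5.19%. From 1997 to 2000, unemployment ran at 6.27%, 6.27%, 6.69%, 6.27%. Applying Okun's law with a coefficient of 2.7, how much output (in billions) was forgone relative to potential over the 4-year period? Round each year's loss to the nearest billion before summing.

Year 1997: gap = -2.7 × (6.27 - 5.19) = -2.916%, loss ≈ 12613 × 2.916/100 ≈ 368.
Year 1998: gap = -2.7 × (6.27 - 5.19) = -2.916%, loss ≈ 12613 × 2.916/100 ≈ 368.
Year 1999: gap = -2.7 × (6.69 - 5.19) = -4.05%, loss ≈ 12613 × 4.05/100 ≈ 511.
Year 2000: gap = -2.7 × (6.27 - 5.19) = -2.916%, loss ≈ 12613 × 2.916/100 ≈ 368.
Total lost output = 368 + 368 + 511 + 368 = 1615 billion.

$1,615 billion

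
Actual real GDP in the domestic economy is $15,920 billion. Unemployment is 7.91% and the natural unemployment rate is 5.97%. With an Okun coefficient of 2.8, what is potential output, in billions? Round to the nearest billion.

Unemployment gap = 7.91 - 5.97 = 1.94 points, so output gap = -2.8 × 1.94 = -5.432%.
Since Y = Y* × (1 + gap/100), Y* = 15920/0.94568 ≈ 16834 billion.

$16,834 billion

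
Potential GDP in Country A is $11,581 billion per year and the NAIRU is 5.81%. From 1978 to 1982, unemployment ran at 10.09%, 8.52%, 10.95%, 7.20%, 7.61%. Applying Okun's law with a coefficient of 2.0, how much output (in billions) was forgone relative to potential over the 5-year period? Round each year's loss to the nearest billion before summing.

$3,549 billion

Year 1978: gap = -2.0 × (10.09 - 5.81) = -8.56%, loss ≈ 11581 × 8.56/100 ≈ 991.
Year 1979: gap = -2.0 × (8.52 - 5.81) = -5.42%, loss ≈ 11581 × 5.42/100 ≈ 628.
Year 1980: gap = -2.0 × (10.95 - 5.81) = -10.28%, loss ≈ 11581 × 10.28/100 ≈ 1191.
Year 1981: gap = -2.0 × (7.2 - 5.81) = -2.78%, loss ≈ 11581 × 2.78/100 ≈ 322.
Year 1982: gap = -2.0 × (7.61 - 5.81) = -3.6%, loss ≈ 11581 × 3.6/100 ≈ 417.
Total lost output = 991 + 628 + 1191 + 322 + 417 = 3549 billion.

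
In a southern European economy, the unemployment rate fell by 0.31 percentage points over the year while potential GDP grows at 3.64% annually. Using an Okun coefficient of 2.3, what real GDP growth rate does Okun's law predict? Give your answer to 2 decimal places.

4.35%

Growth-rate Okun's law: g_Y = g_Y* - β × Δu.
g_Y = 3.64 - 2.3 × (-0.31) = 3.64 + 0.713 = 4.353%, i.e. 4.35% to 2 d.p.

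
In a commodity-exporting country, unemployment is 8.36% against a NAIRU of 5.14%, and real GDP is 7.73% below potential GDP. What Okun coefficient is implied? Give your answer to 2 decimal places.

β ≈ 2.40

Okun's law: output gap = -β × (u - u*).
-7.73 = -β × (8.36 - 5.14) = -β × 3.22, so β = 7.73/3.22 = 2.40.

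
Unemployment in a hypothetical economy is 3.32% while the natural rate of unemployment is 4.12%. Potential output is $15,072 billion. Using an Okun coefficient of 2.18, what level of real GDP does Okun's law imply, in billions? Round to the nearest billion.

$15,335 billion

Unemployment gap = 3.32 - 4.12 = -0.8 points, so the output gap is -2.18 × (-0.8) = 1.744%.
Actual GDP = 15072 × (1 + 1.744/100) = 15072 × 1.01744 ≈ 15335 billion.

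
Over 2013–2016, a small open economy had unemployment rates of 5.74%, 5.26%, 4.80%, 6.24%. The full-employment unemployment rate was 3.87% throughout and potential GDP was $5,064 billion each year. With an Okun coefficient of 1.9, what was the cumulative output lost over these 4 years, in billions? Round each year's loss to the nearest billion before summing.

Year 2013: gap = -1.9 × (5.74 - 3.87) = -3.553%, loss ≈ 5064 × 3.553/100 ≈ 180.
Year 2014: gap = -1.9 × (5.26 - 3.87) = -2.641%, loss ≈ 5064 × 2.641/100 ≈ 134.
Year 2015: gap = -1.9 × (4.8 - 3.87) = -1.767%, loss ≈ 5064 × 1.767/100 ≈ 89.
Year 2016: gap = -1.9 × (6.24 - 3.87) = -4.503%, loss ≈ 5064 × 4.503/100 ≈ 228.
Total lost output = 180 + 134 + 89 + 228 = 631 billion.

$631 billion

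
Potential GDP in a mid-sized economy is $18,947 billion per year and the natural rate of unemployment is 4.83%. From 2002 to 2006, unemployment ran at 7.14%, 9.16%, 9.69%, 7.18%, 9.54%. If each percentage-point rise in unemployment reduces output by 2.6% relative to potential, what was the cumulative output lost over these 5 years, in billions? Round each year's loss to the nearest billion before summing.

Year 2002: gap = -2.6 × (7.14 - 4.83) = -6.006%, loss ≈ 18947 × 6.006/100 ≈ 1138.
Year 2003: gap = -2.6 × (9.16 - 4.83) = -11.258%, loss ≈ 18947 × 11.258/100 ≈ 2133.
Year 2004: gap = -2.6 × (9.69 - 4.83) = -12.636%, loss ≈ 18947 × 12.636/100 ≈ 2394.
Year 2005: gap = -2.6 × (7.18 - 4.83) = -6.11%, loss ≈ 18947 × 6.11/100 ≈ 1158.
Year 2006: gap = -2.6 × (9.54 - 4.83) = -12.246%, loss ≈ 18947 × 12.246/100 ≈ 2320.
Total lost output = 1138 + 2133 + 2394 + 1158 + 2320 = 9143 billion.

$9,143 billion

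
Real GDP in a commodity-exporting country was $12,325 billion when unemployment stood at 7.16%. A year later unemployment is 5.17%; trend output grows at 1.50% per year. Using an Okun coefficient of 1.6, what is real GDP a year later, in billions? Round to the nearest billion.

$12,902 billion

Δu = 5.17 - 7.16 = -1.99 points.
Okun's law (growth form): g_Y = g_Y* - β × Δu = 1.50 - 1.6 × (-1.99) = 1.5 + 3.184 = 4.684%.
Real GDP in the next year = 12325 × (1 + 4.684/100) = 12325 × 1.04684 ≈ 12902 billion.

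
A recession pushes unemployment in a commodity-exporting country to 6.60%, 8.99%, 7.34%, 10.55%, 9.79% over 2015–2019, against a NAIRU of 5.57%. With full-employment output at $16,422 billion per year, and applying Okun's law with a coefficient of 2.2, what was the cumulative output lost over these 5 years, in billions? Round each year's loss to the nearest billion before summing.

Year 2015: gap = -2.2 × (6.6 - 5.57) = -2.266%, loss ≈ 16422 × 2.266/100 ≈ 372.
Year 2016: gap = -2.2 × (8.99 - 5.57) = -7.524%, loss ≈ 16422 × 7.524/100 ≈ 1236.
Year 2017: gap = -2.2 × (7.34 - 5.57) = -3.894%, loss ≈ 16422 × 3.894/100 ≈ 639.
Year 2018: gap = -2.2 × (10.55 - 5.57) = -10.956%, loss ≈ 16422 × 10.956/100 ≈ 1799.
Year 2019: gap = -2.2 × (9.79 - 5.57) = -9.284%, loss ≈ 16422 × 9.284/100 ≈ 1525.
Total lost output = 372 + 1236 + 639 + 1799 + 1525 = 5571 billion.

$5,571 billion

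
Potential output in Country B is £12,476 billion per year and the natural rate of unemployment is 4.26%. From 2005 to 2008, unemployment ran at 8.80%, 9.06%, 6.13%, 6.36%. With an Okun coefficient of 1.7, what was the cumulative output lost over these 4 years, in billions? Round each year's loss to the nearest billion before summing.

£2,823 billion

Year 2005: gap = -1.7 × (8.8 - 4.26) = -7.718%, loss ≈ 12476 × 7.718/100 ≈ 963.
Year 2006: gap = -1.7 × (9.06 - 4.26) = -8.16%, loss ≈ 12476 × 8.16/100 ≈ 1018.
Year 2007: gap = -1.7 × (6.13 - 4.26) = -3.179%, loss ≈ 12476 × 3.179/100 ≈ 397.
Year 2008: gap = -1.7 × (6.36 - 4.26) = -3.57%, loss ≈ 12476 × 3.57/100 ≈ 445.
Total lost output = 963 + 1018 + 397 + 445 = 2823 billion.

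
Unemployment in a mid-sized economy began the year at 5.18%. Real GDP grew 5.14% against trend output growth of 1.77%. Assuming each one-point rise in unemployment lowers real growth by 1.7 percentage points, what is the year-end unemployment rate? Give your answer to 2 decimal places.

3.20%

Growth-rate Okun's law: g_Y = g_Y* - β × Δu, so Δu = (g_Y* - g_Y)/β.
Δu = (1.77 - 5.14)/1.7 = -3.37/1.7 = -1.98 percentage points.
Year-end unemployment = 5.18 - 1.98 = 3.20%.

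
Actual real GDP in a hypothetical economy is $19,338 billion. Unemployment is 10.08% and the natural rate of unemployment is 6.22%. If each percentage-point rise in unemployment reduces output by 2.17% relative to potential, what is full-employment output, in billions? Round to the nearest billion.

$21,106 billion

Unemployment gap = 10.08 - 6.22 = 3.86 points, so output gap = -2.17 × 3.86 = -8.3762%.
Since Y = Y* × (1 + gap/100), Y* = 19338/0.916238 ≈ 21106 billion.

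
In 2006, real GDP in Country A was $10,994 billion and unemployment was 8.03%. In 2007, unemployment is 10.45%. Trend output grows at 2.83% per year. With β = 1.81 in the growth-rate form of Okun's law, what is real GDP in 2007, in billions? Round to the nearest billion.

Δu = 10.45 - 8.03 = 2.42 points.
Okun's law (growth form): g_Y = g_Y* - β × Δu = 2.83 - 1.81 × (2.42) = 2.83 - 4.3802 = -1.5502%.
Real GDP in the next year = 10994 × (1 - 1.5502/100) = 10994 × 0.984498 ≈ 10824 billion.

$10,824 billion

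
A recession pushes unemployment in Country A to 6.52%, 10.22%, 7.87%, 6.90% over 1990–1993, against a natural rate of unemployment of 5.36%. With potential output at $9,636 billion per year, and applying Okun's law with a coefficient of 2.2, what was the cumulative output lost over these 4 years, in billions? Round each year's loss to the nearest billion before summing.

Year 1990: gap = -2.2 × (6.52 - 5.36) = -2.552%, loss ≈ 9636 × 2.552/100 ≈ 246.
Year 1991: gap = -2.2 × (10.22 - 5.36) = -10.692%, loss ≈ 9636 × 10.692/100 ≈ 1030.
Year 1992: gap = -2.2 × (7.87 - 5.36) = -5.522%, loss ≈ 9636 × 5.522/100 ≈ 532.
Year 1993: gap = -2.2 × (6.9 - 5.36) = -3.388%, loss ≈ 9636 × 3.388/100 ≈ 326.
Total lost output = 246 + 1030 + 532 + 326 = 2134 billion.

$2,134 billion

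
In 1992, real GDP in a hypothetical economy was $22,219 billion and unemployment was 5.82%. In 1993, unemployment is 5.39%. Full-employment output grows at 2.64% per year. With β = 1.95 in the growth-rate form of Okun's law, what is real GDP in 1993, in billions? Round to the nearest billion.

Δu = 5.39 - 5.82 = -0.43 points.
Okun's law (growth form): g_Y = g_Y* - β × Δu = 2.64 - 1.95 × (-0.43) = 2.64 + 0.8385 = 3.4785%.
Real GDP in the next year = 22219 × (1 + 3.4785/100) = 22219 × 1.034785 ≈ 22992 billion.

$22,992 billion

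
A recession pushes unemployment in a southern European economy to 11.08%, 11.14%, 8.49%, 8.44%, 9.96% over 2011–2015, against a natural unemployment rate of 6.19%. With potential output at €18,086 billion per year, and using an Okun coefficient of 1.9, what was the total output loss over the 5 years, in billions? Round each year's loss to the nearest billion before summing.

Year 2011: gap = -1.9 × (11.08 - 6.19) = -9.291%, loss ≈ 18086 × 9.291/100 ≈ 1680.
Year 2012: gap = -1.9 × (11.14 - 6.19) = -9.405%, loss ≈ 18086 × 9.405/100 ≈ 1701.
Year 2013: gap = -1.9 × (8.49 - 6.19) = -4.37%, loss ≈ 18086 × 4.37/100 ≈ 790.
Year 2014: gap = -1.9 × (8.44 - 6.19) = -4.275%, loss ≈ 18086 × 4.275/100 ≈ 773.
Year 2015: gap = -1.9 × (9.96 - 6.19) = -7.163%, loss ≈ 18086 × 7.163/100 ≈ 1296.
Total lost output = 1680 + 1701 + 790 + 773 + 1296 = 6240 billion.

€6,240 billion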